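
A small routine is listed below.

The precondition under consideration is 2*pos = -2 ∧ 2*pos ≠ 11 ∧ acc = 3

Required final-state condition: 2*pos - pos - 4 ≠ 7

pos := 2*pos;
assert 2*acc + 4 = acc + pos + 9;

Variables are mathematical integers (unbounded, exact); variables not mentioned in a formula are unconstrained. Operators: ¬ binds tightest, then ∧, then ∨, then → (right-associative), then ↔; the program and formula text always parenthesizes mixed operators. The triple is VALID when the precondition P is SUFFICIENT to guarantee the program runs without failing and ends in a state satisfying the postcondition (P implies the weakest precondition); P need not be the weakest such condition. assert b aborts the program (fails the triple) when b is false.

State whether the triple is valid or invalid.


Working backward. After the program, the postcondition 2*pos - pos - 4 ≠ 7 must hold; in canonical form it is pos ≠ 11.
Before assert 2*acc + 4 = acc + pos + 9: acc = pos + 5 ∧ pos ≠ 11
Before pos := 2*pos: acc = 2*pos + 5 ∧ 2*pos ≠ 11
The weakest precondition is acc = 2*pos + 5 ∧ 2*pos ≠ 11.
Check whether 2*pos = -2 ∧ 2*pos ≠ 11 ∧ acc = 3 implies it.
Every state satisfying the precondition satisfies the weakest precondition: the implication holds.
Answer: valid


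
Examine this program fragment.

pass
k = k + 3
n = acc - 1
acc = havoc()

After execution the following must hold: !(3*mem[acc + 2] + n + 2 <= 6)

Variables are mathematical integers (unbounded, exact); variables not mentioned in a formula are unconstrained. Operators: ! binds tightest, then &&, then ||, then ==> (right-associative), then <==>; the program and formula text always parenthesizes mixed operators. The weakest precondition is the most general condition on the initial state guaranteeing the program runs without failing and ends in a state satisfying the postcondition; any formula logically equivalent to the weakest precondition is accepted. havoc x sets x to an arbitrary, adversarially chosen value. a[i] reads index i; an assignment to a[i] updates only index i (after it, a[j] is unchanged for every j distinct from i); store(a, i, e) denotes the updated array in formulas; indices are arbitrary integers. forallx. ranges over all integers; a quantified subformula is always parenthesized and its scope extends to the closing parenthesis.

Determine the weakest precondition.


Working backward. After the program, the postcondition !(3*mem[acc + 2] + n + 2 <= 6) must hold; in canonical form it is !(3*mem[acc + 2] + n <= 4).
Before havoc acc: forall acc_1. (!(3*mem[acc_1 + 2] + n <= 4))
Before n := acc - 1: forall acc_1. (!(3*mem[acc_1 + 2] + acc <= 5))
Before k := k + 3: forall acc_1. (!(3*mem[acc_1 + 2] + acc <= 5))
Before skip: forall acc_1. (!(3*mem[acc_1 + 2] + acc <= 5))
Answer: WP = forall acc_1. (!(3*mem[acc_1 + 2] + acc <= 5))


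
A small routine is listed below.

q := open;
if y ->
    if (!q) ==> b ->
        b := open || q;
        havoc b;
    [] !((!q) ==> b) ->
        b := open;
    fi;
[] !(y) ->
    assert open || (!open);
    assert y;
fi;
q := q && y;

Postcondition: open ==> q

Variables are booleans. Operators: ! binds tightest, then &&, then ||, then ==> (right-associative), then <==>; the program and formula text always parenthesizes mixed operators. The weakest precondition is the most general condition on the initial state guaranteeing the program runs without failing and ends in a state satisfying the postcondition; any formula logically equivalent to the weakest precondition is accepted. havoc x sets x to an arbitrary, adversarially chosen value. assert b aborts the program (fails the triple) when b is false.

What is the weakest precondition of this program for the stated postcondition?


Working backward. After the program, open ==> q must hold.
Before q := q && y: open ==> (q && y)
Then branch requires (((!q) ==> b) ==> (open ==> (q && y))) && ((!((!q) ==> b)) ==> (open ==> (q && y))); else branch requires y && (open ==> (q && y)).
Before the if: (y ==> ((((!q) ==> b) ==> (open ==> (q && y))) && ((!((!q) ==> b)) ==> (open ==> (q && y))))) && ((!y) ==> (y && (open ==> (q && y))))
Before q := open: (y ==> ((((!open) ==> b) ==> (open ==> (open && y))) && ((!((!open) ==> b)) ==> (open ==> (open && y))))) && ((!y) ==> (y && (open ==> (open && y))))
Answer: WP = (y ==> ((((!open) ==> b) ==> (open ==> (open && y))) && ((!((!open) ==> b)) ==> (open ==> (open && y))))) && ((!y) ==> (y && (open ==> (open && y))))


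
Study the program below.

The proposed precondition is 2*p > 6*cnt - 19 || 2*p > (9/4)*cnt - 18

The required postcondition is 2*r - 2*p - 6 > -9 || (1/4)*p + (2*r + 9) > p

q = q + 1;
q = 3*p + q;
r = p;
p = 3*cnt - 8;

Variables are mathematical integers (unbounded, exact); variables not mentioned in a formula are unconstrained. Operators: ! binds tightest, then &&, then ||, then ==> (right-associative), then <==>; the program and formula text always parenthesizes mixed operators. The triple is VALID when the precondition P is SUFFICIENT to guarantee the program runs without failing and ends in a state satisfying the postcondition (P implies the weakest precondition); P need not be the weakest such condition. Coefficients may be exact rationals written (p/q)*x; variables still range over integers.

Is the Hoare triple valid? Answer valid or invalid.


Working backward. After the program, the postcondition 2*r - 2*p - 6 > -9 || (1/4)*p + (2*r + 9) > p must hold; in canonical form it is 2*r > 2*p - 3 || 2*r > (3/4)*p - 9.
Before p := 3*cnt - 8: 2*r > 6*cnt - 19 || 2*r > (9/4)*cnt - 15
Before r := p: 2*p > 6*cnt - 19 || 2*p > (9/4)*cnt - 15
Before q := 3*p + q: 2*p > 6*cnt - 19 || 2*p > (9/4)*cnt - 15
Before q := q + 1: 2*p > 6*cnt - 19 || 2*p > (9/4)*cnt - 15
The weakest precondition is 2*p > 6*cnt - 19 || 2*p > (9/4)*cnt - 15.
Check whether 2*p > 6*cnt - 19 || 2*p > (9/4)*cnt - 18 implies it.
Countermodel: at the initial state cnt = 12, p = 6, the precondition holds but the weakest precondition fails.
Answer: invalid


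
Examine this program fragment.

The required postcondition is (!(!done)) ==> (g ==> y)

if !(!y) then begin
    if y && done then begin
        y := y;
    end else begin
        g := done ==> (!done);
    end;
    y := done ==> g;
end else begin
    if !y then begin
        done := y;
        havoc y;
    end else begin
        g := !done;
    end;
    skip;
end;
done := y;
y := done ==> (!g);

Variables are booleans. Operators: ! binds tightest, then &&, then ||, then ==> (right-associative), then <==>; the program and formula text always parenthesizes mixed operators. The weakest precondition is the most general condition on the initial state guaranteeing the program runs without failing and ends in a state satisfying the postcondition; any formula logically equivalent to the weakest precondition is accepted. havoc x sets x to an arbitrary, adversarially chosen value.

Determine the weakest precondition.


Working backward. After the program, the postcondition (!(!done)) ==> (g ==> y) must hold; in canonical form it is done ==> (g ==> y).
Before y := done ==> (!g): done ==> (g ==> (done ==> (!g)))
Before done := y: y ==> (g ==> (y ==> (!g)))
Then branch requires ((y && done) ==> ((done ==> g) ==> (g ==> ((done ==> g) ==> (!g))))) && ((!(y && done)) ==> ((done ==> (done ==> (!done))) ==> ((done ==> (!done)) ==> ((done ==> (done ==> (!done))) ==> (!(done ==> (!done))))))); else branch requires ((!y) ==> (g ==> (!g))) && (y ==> (y ==> ((!done) ==> (y ==> done)))).
Before the if: (y ==> (((y && done) ==> ((done ==> g) ==> (g ==> ((done ==> g) ==> (!g))))) && ((!(y && done)) ==> ((done ==> (done ==> (!done))) ==> ((done ==> (!done)) ==> ((done ==> (done ==> (!done))) ==> (!(done ==> (!done))))))))) && ((!y) ==> (((!y) ==> (g ==> (!g))) && (y ==> (y ==> ((!done) ==> (y ==> done))))))
Answer: WP = (y ==> (((y && done) ==> ((done ==> g) ==> (g ==> ((done ==> g) ==> (!g))))) && ((!(y && done)) ==> ((done ==> (done ==> (!done))) ==> ((done ==> (!done)) ==> ((done ==> (done ==> (!done))) ==> (!(done ==> (!done))))))))) && ((!y) ==> (((!y) ==> (g ==> (!g))) && (y ==> (y ==> ((!done) ==> (y ==> done))))))


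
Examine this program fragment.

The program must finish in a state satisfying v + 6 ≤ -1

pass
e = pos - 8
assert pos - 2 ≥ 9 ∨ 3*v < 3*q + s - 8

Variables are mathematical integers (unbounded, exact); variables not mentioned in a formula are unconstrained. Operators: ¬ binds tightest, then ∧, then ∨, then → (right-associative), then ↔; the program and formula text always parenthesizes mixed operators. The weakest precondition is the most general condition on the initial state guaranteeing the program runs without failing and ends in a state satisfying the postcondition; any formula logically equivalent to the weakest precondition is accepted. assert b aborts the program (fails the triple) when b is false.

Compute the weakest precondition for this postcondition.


Working backward. After the program, the postcondition v + 6 ≤ -1 must hold; in canonical form it is v ≤ -7.
Before assert pos - 2 ≥ 9 ∨ 3*v < 3*q + s - 8: (pos ≥ 11 ∨ 3*v < 3*q + s - 8) ∧ v ≤ -7
Before e := pos - 8: (pos ≥ 11 ∨ 3*v < 3*q + s - 8) ∧ v ≤ -7
Before skip: (pos ≥ 11 ∨ 3*v < 3*q + s - 8) ∧ v ≤ -7
Answer: WP = (pos ≥ 11 ∨ 3*v < 3*q + s - 8) ∧ v ≤ -7


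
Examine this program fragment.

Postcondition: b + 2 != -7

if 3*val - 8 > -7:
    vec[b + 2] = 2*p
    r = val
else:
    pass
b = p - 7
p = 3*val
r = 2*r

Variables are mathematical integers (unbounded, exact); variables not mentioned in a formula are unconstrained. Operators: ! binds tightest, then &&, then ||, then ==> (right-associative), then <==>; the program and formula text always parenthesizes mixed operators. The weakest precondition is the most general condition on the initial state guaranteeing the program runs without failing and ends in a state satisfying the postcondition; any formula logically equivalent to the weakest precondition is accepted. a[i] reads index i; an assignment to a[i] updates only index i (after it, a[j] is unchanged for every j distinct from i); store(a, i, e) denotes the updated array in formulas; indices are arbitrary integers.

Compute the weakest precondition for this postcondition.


Working backward. After the program, the postcondition b + 2 != -7 must hold; in canonical form it is b != -9.
Before r := 2*r: b != -9
Before p := 3*val: b != -9
Before b := p - 7: p != -2
Then branch requires p != -2; else branch requires p != -2.
Before the if: (3*val > 1 ==> p != -2) && ((!(3*val > 1)) ==> p != -2)
Answer: WP = (3*val > 1 ==> p != -2) && ((!(3*val > 1)) ==> p != -2)


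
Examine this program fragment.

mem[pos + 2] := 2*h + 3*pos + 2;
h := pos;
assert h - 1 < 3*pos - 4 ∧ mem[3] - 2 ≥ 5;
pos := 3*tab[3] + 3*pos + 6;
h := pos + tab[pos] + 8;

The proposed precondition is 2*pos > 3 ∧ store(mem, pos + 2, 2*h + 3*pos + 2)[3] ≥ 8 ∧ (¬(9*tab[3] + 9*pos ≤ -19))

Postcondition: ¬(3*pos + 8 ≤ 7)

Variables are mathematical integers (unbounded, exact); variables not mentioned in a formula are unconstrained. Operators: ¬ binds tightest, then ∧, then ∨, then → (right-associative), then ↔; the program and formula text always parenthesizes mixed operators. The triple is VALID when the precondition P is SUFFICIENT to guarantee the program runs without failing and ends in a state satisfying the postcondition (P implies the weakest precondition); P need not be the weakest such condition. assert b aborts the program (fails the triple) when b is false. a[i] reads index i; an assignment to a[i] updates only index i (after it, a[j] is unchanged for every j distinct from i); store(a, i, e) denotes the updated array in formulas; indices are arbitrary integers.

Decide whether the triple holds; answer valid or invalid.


Working backward. After the program, the postcondition ¬(3*pos + 8 ≤ 7) must hold; in canonical form it is ¬(3*pos ≤ -1).
Before h := pos + tab[pos] + 8: ¬(3*pos ≤ -1)
Before pos := 3*tab[3] + 3*pos + 6: ¬(9*tab[3] + 9*pos ≤ -19)
Before assert h - 1 < 3*pos - 4 ∧ mem[3] - 2 ≥ 5: h < 3*pos - 3 ∧ mem[3] ≥ 7 ∧ (¬(9*tab[3] + 9*pos ≤ -19))
Before h := pos: 2*pos > 3 ∧ mem[3] ≥ 7 ∧ (¬(9*tab[3] + 9*pos ≤ -19))
Before mem[pos + 2] := 2*h + 3*pos + 2: 2*pos > 3 ∧ store(mem, pos + 2, 2*h + 3*pos + 2)[3] ≥ 7 ∧ (¬(9*tab[3] + 9*pos ≤ -19))
The weakest precondition is 2*pos > 3 ∧ store(mem, pos + 2, 2*h + 3*pos + 2)[3] ≥ 7 ∧ (¬(9*tab[3] + 9*pos ≤ -19)).
Check whether 2*pos > 3 ∧ store(mem, pos + 2, 2*h + 3*pos + 2)[3] ≥ 8 ∧ (¬(9*tab[3] + 9*pos ≤ -19)) implies it.
Every state satisfying the precondition satisfies the weakest precondition: the implication holds.
Answer: valid


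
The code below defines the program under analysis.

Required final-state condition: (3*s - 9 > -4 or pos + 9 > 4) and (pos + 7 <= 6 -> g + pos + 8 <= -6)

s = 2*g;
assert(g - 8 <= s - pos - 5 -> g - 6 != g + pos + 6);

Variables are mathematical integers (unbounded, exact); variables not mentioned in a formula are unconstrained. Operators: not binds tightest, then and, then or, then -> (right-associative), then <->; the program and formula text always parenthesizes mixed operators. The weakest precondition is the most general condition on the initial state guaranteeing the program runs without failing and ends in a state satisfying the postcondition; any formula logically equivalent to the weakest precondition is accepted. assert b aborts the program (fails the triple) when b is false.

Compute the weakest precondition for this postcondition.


Working backward. After the program, the postcondition (3*s - 9 > -4 or pos + 9 > 4) and (pos + 7 <= 6 -> g + pos + 8 <= -6) must hold; in canonical form it is (3*s > 5 or pos > -5) and (pos <= -1 -> g + pos <= -14).
Before assert g - 8 <= s - pos - 5 -> g - 6 != g + pos + 6: (g + pos <= s + 3 -> pos != -12) and (3*s > 5 or pos > -5) and (pos <= -1 -> g + pos <= -14)
Before s := 2*g: (pos <= g + 3 -> pos != -12) and (6*g > 5 or pos > -5) and (pos <= -1 -> g + pos <= -14)
Answer: WP = (pos <= g + 3 -> pos != -12) and (6*g > 5 or pos > -5) and (pos <= -1 -> g + pos <= -14)


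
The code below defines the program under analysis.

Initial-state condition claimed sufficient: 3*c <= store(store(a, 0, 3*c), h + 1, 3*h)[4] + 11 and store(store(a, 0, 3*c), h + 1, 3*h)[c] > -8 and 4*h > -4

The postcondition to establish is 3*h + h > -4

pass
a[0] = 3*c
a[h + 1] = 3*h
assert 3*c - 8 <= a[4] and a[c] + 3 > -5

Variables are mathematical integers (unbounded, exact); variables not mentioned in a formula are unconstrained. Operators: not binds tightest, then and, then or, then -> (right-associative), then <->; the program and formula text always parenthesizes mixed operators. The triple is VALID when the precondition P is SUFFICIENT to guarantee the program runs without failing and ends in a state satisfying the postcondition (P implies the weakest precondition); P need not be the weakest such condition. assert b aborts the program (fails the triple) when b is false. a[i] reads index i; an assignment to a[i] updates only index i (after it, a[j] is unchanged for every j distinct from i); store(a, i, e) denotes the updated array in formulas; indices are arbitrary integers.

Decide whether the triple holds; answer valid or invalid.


Working backward. After the program, the postcondition 3*h + h > -4 must hold; in canonical form it is 4*h > -4.
Before assert 3*c - 8 <= a[4] and a[c] + 3 > -5: 3*c <= a[4] + 8 and a[c] > -8 and 4*h > -4
Before a[h + 1] := 3*h: 3*c <= store(a, h + 1, 3*h)[4] + 8 and store(a, h + 1, 3*h)[c] > -8 and 4*h > -4
Before a[0] := 3*c: 3*c <= store(store(a, 0, 3*c), h + 1, 3*h)[4] + 8 and store(store(a, 0, 3*c), h + 1, 3*h)[c] > -8 and 4*h > -4
Before skip: 3*c <= store(store(a, 0, 3*c), h + 1, 3*h)[4] + 8 and store(store(a, 0, 3*c), h + 1, 3*h)[c] > -8 and 4*h > -4
The weakest precondition is 3*c <= store(store(a, 0, 3*c), h + 1, 3*h)[4] + 8 and store(store(a, 0, 3*c), h + 1, 3*h)[c] > -8 and 4*h > -4.
Check whether 3*c <= store(store(a, 0, 3*c), h + 1, 3*h)[4] + 11 and store(store(a, 0, 3*c), h + 1, 3*h)[c] > -8 and 4*h > -4 implies it.
Countermodel: at the initial state a = {[-1] = 6516, [0] = 5, [3] = 5, [4] = -12, elsewhere 5}, c = -1, h = 2, the precondition holds but the weakest precondition fails.
Answer: invalid


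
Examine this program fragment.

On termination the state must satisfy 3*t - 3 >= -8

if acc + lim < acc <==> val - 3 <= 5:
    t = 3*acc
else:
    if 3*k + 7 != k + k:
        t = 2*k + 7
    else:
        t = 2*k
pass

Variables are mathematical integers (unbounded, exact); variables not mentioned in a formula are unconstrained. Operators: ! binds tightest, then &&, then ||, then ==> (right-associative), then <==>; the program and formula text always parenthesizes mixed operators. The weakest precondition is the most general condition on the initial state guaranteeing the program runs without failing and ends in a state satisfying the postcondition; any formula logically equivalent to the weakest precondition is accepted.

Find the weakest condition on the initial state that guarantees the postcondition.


Working backward. After the program, the postcondition 3*t - 3 >= -8 must hold; in canonical form it is 3*t >= -5.
Before skip: 3*t >= -5
Then branch requires 9*acc >= -5; else branch requires (k != -7 ==> 6*k >= -26) && ((!(k != -7)) ==> 6*k >= -5).
Before the if: ((lim < 0 <==> val <= 8) ==> 9*acc >= -5) && ((!(lim < 0 <==> val <= 8)) ==> ((k != -7 ==> 6*k >= -26) && ((!(k != -7)) ==> 6*k >= -5)))
Answer: WP = ((lim < 0 <==> val <= 8) ==> 9*acc >= -5) && ((!(lim < 0 <==> val <= 8)) ==> ((k != -7 ==> 6*k >= -26) && ((!(k != -7)) ==> 6*k >= -5)))


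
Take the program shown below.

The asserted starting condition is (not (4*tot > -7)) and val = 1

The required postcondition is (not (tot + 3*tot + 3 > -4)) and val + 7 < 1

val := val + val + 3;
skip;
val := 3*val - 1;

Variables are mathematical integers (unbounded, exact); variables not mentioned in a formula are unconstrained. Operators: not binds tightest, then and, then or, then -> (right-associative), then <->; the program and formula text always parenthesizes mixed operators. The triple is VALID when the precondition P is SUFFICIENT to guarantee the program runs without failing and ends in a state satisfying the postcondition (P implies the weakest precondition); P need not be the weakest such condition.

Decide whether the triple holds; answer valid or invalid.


Working backward. After the program, the postcondition (not (tot + 3*tot + 3 > -4)) and val + 7 < 1 must hold; in canonical form it is (not (4*tot > -7)) and val < -6.
Before val := 3*val - 1: (not (4*tot > -7)) and 3*val < -5
Before skip: (not (4*tot > -7)) and 3*val < -5
Before val := val + val + 3: (not (4*tot > -7)) and 6*val < -14
The weakest precondition is (not (4*tot > -7)) and 6*val < -14.
Check whether (not (4*tot > -7)) and val = 1 implies it.
Countermodel: at the initial state tot = -2, val = 1, the precondition holds but the weakest precondition fails.
Answer: invalid


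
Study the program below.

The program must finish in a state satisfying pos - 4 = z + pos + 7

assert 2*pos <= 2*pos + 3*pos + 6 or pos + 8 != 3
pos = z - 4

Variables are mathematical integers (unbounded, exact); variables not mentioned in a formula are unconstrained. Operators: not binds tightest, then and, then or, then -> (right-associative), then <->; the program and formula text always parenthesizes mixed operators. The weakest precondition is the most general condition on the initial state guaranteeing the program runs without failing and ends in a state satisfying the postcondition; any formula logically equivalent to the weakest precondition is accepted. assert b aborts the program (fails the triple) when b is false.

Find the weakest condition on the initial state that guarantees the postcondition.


Working backward. After the program, the postcondition pos - 4 = z + pos + 7 must hold; in canonical form it is z = -11.
Before pos := z - 4: z = -11
Before assert 2*pos <= 2*pos + 3*pos + 6 or pos + 8 != 3: (3*pos >= -6 or pos != -5) and z = -11
Answer: WP = (3*pos >= -6 or pos != -5) and z = -11


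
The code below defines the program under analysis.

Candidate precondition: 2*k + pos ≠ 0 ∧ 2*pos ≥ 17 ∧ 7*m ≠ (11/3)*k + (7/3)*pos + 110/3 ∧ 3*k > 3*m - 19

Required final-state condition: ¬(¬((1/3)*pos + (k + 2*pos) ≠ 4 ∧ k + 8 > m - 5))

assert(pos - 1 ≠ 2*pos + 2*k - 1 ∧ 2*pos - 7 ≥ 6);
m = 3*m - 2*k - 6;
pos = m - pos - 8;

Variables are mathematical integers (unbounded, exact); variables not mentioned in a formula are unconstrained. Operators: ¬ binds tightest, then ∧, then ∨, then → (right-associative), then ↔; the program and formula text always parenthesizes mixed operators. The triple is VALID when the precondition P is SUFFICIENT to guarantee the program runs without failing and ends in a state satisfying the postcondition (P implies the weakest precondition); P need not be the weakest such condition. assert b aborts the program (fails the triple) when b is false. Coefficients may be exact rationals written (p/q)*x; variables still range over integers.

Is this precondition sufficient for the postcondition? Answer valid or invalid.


Working backward. After the program, the postcondition ¬(¬((1/3)*pos + (k + 2*pos) ≠ 4 ∧ k + 8 > m - 5)) must hold; in canonical form it is k + (7/3)*pos ≠ 4 ∧ k > m - 13.
Before pos := m - pos - 8: k + (7/3)*m ≠ (7/3)*pos + 68/3 ∧ k > m - 13
Before m := 3*m - 2*k - 6: 7*m ≠ (11/3)*k + (7/3)*pos + 110/3 ∧ 3*k > 3*m - 19
Before assert pos - 1 ≠ 2*pos + 2*k - 1 ∧ 2*pos - 7 ≥ 6: 2*k + pos ≠ 0 ∧ 2*pos ≥ 13 ∧ 7*m ≠ (11/3)*k + (7/3)*pos + 110/3 ∧ 3*k > 3*m - 19
The weakest precondition is 2*k + pos ≠ 0 ∧ 2*pos ≥ 13 ∧ 7*m ≠ (11/3)*k + (7/3)*pos + 110/3 ∧ 3*k > 3*m - 19.
Check whether 2*k + pos ≠ 0 ∧ 2*pos ≥ 17 ∧ 7*m ≠ (11/3)*k + (7/3)*pos + 110/3 ∧ 3*k > 3*m - 19 implies it.
Every state satisfying the precondition satisfies the weakest precondition: the implication holds.
Answer: valid


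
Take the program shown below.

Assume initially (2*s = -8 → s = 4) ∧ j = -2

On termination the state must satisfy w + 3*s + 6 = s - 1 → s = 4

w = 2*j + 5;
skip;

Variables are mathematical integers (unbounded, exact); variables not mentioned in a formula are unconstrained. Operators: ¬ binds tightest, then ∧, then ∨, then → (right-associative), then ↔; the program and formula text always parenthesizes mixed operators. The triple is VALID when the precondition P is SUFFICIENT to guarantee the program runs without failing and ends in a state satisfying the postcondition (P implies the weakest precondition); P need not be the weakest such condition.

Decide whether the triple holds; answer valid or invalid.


Working backward. After the program, the postcondition w + 3*s + 6 = s - 1 → s = 4 must hold; in canonical form it is 2*s + w = -7 → s = 4.
Before skip: 2*s + w = -7 → s = 4
Before w := 2*j + 5: 2*j + 2*s = -12 → s = 4
The weakest precondition is 2*j + 2*s = -12 → s = 4.
Check whether (2*s = -8 → s = 4) ∧ j = -2 implies it.
Every state satisfying the precondition satisfies the weakest precondition: the implication holds.
Answer: valid


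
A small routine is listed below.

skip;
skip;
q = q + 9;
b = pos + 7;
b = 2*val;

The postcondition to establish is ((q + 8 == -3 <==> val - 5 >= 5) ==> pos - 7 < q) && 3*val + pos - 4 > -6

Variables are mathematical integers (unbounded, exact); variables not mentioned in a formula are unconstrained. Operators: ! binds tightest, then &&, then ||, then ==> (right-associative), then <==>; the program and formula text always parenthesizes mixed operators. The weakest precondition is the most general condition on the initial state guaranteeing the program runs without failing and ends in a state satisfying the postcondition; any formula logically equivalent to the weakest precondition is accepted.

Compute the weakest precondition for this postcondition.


Working backward. After the program, the postcondition ((q + 8 == -3 <==> val - 5 >= 5) ==> pos - 7 < q) && 3*val + pos - 4 > -6 must hold; in canonical form it is ((q == -11 <==> val >= 10) ==> pos < q + 7) && pos + 3*val > -2.
Before b := 2*val: ((q == -11 <==> val >= 10) ==> pos < q + 7) && pos + 3*val > -2
Before b := pos + 7: ((q == -11 <==> val >= 10) ==> pos < q + 7) && pos + 3*val > -2
Before q := q + 9: ((q == -20 <==> val >= 10) ==> pos < q + 16) && pos + 3*val > -2
Before skip: ((q == -20 <==> val >= 10) ==> pos < q + 16) && pos + 3*val > -2
Before skip: ((q == -20 <==> val >= 10) ==> pos < q + 16) && pos + 3*val > -2
Answer: WP = ((q == -20 <==> val >= 10) ==> pos < q + 16) && pos + 3*val > -2


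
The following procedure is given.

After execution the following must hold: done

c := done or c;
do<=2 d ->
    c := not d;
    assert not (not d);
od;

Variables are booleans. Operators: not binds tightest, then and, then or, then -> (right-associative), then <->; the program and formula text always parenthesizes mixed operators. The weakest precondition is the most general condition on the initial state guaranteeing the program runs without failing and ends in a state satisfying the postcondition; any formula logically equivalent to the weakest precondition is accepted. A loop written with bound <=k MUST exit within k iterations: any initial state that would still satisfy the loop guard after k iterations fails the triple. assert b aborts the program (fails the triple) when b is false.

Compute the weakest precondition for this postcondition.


Working backward. After the program, done must hold.
Before the loop (bound <=2), unroll the exhaustion recursion (WP_0 = exit-now case; WP_j = one more guarded iteration, up to j = 2):
  WP_0: (not d) and done
  WP_1: (not d) and ((not d) -> done)
  WP_2: (not d) and ((not d) -> done)
So before the loop: (not d) and ((not d) -> done)
Before c := done or c: (not d) and ((not d) -> done)
Answer: WP = (not d) and ((not d) -> done)


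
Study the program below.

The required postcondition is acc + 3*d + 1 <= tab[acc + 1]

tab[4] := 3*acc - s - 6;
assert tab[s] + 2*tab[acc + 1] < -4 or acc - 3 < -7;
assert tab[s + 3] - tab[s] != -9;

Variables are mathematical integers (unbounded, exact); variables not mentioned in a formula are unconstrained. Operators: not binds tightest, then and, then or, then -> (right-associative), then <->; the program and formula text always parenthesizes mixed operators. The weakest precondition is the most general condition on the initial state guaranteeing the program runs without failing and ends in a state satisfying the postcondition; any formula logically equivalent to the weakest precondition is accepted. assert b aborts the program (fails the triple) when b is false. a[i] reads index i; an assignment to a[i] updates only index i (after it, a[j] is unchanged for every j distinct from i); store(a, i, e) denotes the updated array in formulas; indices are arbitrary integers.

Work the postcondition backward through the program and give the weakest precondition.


Working backward. After the program, the postcondition acc + 3*d + 1 <= tab[acc + 1] must hold; in canonical form it is acc + 3*d <= tab[acc + 1] - 1.
Before assert tab[s + 3] - tab[s] != -9: tab[s + 3] != tab[s] - 9 and acc + 3*d <= tab[acc + 1] - 1
Before assert tab[s] + 2*tab[acc + 1] < -4 or acc - 3 < -7: (2*tab[acc + 1] + tab[s] < -4 or acc < -4) and tab[s + 3] != tab[s] - 9 and acc + 3*d <= tab[acc + 1] - 1
Before tab[4] := 3*acc - s - 6: (2*store(tab, 4, 3*acc - s - 6)[acc + 1] + store(tab, 4, 3*acc - s - 6)[s] < -4 or acc < -4) and store(tab, 4, 3*acc - s - 6)[s + 3] != store(tab, 4, 3*acc - s - 6)[s] - 9 and acc + 3*d <= store(tab, 4, 3*acc - s - 6)[acc + 1] - 1
Answer: WP = (2*store(tab, 4, 3*acc - s - 6)[acc + 1] + store(tab, 4, 3*acc - s - 6)[s] < -4 or acc < -4) and store(tab, 4, 3*acc - s - 6)[s + 3] != store(tab, 4, 3*acc - s - 6)[s] - 9 and acc + 3*d <= store(tab, 4, 3*acc - s - 6)[acc + 1] - 1


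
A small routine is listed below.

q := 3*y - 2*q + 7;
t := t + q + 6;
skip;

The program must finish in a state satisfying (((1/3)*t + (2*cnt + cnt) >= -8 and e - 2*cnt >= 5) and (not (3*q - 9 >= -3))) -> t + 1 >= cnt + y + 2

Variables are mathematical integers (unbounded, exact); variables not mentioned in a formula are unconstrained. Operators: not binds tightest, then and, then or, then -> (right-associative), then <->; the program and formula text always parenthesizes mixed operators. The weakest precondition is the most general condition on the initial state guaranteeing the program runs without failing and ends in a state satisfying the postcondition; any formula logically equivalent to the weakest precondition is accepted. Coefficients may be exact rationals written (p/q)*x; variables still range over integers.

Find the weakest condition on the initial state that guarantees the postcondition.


Working backward. After the program, the postcondition (((1/3)*t + (2*cnt + cnt) >= -8 and e - 2*cnt >= 5) and (not (3*q - 9 >= -3))) -> t + 1 >= cnt + y + 2 must hold; in canonical form it is (3*cnt + (1/3)*t >= -8 and e >= 2*cnt + 5 and (not (3*q >= 6))) -> t >= cnt + y + 1.
Before skip: (3*cnt + (1/3)*t >= -8 and e >= 2*cnt + 5 and (not (3*q >= 6))) -> t >= cnt + y + 1
Before t := t + q + 6: (3*cnt + (1/3)*q + (1/3)*t >= -10 and e >= 2*cnt + 5 and (not (3*q >= 6))) -> q + t >= cnt + y - 5
Before q := 3*y - 2*q + 7: (3*cnt + (1/3)*t + y >= (2/3)*q - 37/3 and e >= 2*cnt + 5 and (not (9*y >= 6*q - 15))) -> t + 2*y >= cnt + 2*q - 12
Answer: WP = (3*cnt + (1/3)*t + y >= (2/3)*q - 37/3 and e >= 2*cnt + 5 and (not (9*y >= 6*q - 15))) -> t + 2*y >= cnt + 2*q - 12


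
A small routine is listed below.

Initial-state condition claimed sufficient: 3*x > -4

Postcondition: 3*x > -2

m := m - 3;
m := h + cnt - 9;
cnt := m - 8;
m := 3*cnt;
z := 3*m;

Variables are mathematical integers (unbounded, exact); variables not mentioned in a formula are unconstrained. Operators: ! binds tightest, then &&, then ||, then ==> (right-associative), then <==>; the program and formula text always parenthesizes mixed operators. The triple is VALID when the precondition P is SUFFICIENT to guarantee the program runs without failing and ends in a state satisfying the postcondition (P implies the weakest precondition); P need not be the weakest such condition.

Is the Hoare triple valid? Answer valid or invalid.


Working backward. After the program, 3*x > -2 must hold.
Before z := 3*m: 3*x > -2
Before m := 3*cnt: 3*x > -2
Before cnt := m - 8: 3*x > -2
Before m := h + cnt - 9: 3*x > -2
Before m := m - 3: 3*x > -2
The weakest precondition is 3*x > -2.
Check whether 3*x > -4 implies it.
Countermodel: at the initial state x = -1, the precondition holds but the weakest precondition fails.
Answer: invalid


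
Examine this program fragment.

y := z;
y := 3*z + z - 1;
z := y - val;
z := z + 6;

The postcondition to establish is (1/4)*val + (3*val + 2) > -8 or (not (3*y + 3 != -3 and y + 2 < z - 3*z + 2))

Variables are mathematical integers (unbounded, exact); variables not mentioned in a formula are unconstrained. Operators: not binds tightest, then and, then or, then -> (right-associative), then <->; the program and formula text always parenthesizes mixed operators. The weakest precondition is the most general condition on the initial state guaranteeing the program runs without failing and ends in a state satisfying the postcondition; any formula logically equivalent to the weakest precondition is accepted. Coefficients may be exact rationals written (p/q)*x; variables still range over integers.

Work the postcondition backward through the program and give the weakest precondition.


Working backward. After the program, the postcondition (1/4)*val + (3*val + 2) > -8 or (not (3*y + 3 != -3 and y + 2 < z - 3*z + 2)) must hold; in canonical form it is (13/4)*val > -10 or (not (3*y != -6 and y + 2*z < 0)).
Before z := z + 6: (13/4)*val > -10 or (not (3*y != -6 and y + 2*z < -12))
Before z := y - val: (13/4)*val > -10 or (not (3*y != -6 and 3*y < 2*val - 12))
Before y := 3*z + z - 1: (13/4)*val > -10 or (not (12*z != -3 and 12*z < 2*val - 9))
Before y := z: (13/4)*val > -10 or (not (12*z != -3 and 12*z < 2*val - 9))
Answer: WP = (13/4)*val > -10 or (not (12*z != -3 and 12*z < 2*val - 9))


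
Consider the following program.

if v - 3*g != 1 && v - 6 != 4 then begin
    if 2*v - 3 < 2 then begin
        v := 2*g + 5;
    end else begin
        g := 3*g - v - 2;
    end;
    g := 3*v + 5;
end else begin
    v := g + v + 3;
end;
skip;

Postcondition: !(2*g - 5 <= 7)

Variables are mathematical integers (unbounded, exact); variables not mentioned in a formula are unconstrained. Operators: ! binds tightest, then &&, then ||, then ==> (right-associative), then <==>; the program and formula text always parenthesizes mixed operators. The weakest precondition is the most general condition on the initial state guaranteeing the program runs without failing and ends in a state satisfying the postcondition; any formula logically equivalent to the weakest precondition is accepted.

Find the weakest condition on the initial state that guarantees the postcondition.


Working backward. After the program, the postcondition !(2*g - 5 <= 7) must hold; in canonical form it is !(2*g <= 12).
Before skip: !(2*g <= 12)
Then branch requires (2*v < 5 ==> (!(12*g <= -28))) && ((!(2*v < 5)) ==> (!(6*v <= 2))); else branch requires !(2*g <= 12).
Before the if: ((v != 3*g + 1 && v != 10) ==> ((2*v < 5 ==> (!(12*g <= -28))) && ((!(2*v < 5)) ==> (!(6*v <= 2))))) && ((!(v != 3*g + 1 && v != 10)) ==> (!(2*g <= 12)))
Answer: WP = ((v != 3*g + 1 && v != 10) ==> ((2*v < 5 ==> (!(12*g <= -28))) && ((!(2*v < 5)) ==> (!(6*v <= 2))))) && ((!(v != 3*g + 1 && v != 10)) ==> (!(2*g <= 12)))


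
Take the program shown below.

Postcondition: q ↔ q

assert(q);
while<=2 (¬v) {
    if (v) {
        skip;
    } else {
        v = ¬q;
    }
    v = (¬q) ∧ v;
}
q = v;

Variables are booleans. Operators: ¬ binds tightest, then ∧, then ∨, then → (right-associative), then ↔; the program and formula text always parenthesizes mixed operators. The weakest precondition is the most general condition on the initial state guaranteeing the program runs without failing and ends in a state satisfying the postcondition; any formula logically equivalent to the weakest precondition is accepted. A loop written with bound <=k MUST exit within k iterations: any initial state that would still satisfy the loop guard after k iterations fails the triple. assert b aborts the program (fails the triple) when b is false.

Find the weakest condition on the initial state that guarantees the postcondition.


Working backward. After the program, the postcondition q ↔ q must hold; in canonical form it is true.
Before q := v: true
Before the loop (bound <=2), unroll the exhaustion recursion (WP_0 = exit-now case; WP_j = one more guarded iteration, up to j = 2):
  WP_0: v
  WP_1: (¬v) → ((v → ((¬q) ∧ v)) ∧ ((¬v) → (¬q)))
  WP_2: (¬v) → ((v → ((¬((¬q) ∧ v)) → ((¬((¬q) ∧ v)) → (¬q)))) ∧ ((¬v) → (q → (q → (¬q)))))
So before the loop: (¬v) → ((v → ((¬((¬q) ∧ v)) → ((¬((¬q) ∧ v)) → (¬q)))) ∧ ((¬v) → (q → (q → (¬q)))))
Before assert q: q ∧ ((¬v) → ((v → ((¬((¬q) ∧ v)) → ((¬((¬q) ∧ v)) → (¬q)))) ∧ ((¬v) → (q → (q → (¬q))))))
Answer: WP = q ∧ ((¬v) → ((v → ((¬((¬q) ∧ v)) → ((¬((¬q) ∧ v)) → (¬q)))) ∧ ((¬v) → (q → (q → (¬q))))))


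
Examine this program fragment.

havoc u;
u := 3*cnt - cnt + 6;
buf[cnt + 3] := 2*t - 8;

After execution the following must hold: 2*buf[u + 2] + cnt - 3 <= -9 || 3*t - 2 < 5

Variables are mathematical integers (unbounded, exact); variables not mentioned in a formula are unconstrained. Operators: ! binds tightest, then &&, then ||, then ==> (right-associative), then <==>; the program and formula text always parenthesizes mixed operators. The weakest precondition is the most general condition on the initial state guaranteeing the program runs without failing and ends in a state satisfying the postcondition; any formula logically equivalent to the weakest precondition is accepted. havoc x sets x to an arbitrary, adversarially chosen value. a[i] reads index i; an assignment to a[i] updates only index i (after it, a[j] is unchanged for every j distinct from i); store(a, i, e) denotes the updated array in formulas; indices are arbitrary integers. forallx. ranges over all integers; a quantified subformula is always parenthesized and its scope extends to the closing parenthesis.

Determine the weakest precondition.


Working backward. After the program, the postcondition 2*buf[u + 2] + cnt - 3 <= -9 || 3*t - 2 < 5 must hold; in canonical form it is 2*buf[u + 2] + cnt <= -6 || 3*t < 7.
Before buf[cnt + 3] := 2*t - 8: 2*store(buf, cnt + 3, 2*t - 8)[u + 2] + cnt <= -6 || 3*t < 7
Before u := 3*cnt - cnt + 6: 2*store(buf, cnt + 3, 2*t - 8)[2*cnt + 8] + cnt <= -6 || 3*t < 7
Before havoc u: 2*store(buf, cnt + 3, 2*t - 8)[2*cnt + 8] + cnt <= -6 || 3*t < 7
Answer: WP = 2*store(buf, cnt + 3, 2*t - 8)[2*cnt + 8] + cnt <= -6 || 3*t < 7


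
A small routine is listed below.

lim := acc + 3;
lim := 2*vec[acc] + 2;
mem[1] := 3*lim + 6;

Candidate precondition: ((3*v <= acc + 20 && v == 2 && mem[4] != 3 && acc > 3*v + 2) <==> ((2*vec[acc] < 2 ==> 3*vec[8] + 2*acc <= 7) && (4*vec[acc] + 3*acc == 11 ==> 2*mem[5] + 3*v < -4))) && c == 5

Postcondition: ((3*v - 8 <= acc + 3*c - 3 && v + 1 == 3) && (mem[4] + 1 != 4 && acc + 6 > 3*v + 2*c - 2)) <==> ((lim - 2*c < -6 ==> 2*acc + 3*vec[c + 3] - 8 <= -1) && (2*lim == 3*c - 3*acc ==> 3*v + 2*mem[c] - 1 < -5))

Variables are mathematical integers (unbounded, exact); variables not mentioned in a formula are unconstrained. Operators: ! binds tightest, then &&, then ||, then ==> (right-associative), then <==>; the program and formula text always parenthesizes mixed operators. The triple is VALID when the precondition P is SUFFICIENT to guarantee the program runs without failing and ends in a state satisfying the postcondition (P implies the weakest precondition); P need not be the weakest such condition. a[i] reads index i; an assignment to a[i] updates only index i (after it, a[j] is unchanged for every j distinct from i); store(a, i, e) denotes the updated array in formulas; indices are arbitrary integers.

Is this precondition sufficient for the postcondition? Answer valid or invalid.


Working backward. After the program, the postcondition ((3*v - 8 <= acc + 3*c - 3 && v + 1 == 3) && (mem[4] + 1 != 4 && acc + 6 > 3*v + 2*c - 2)) <==> ((lim - 2*c < -6 ==> 2*acc + 3*vec[c + 3] - 8 <= -1) && (2*lim == 3*c - 3*acc ==> 3*v + 2*mem[c] - 1 < -5)) must hold; in canonical form it is (3*v <= acc + 3*c + 5 && v == 2 && mem[4] != 3 && acc > 2*c + 3*v - 8) <==> ((lim < 2*c - 6 ==> 3*vec[c + 3] + 2*acc <= 7) && (3*acc + 2*lim == 3*c ==> 2*mem[c] + 3*v < -4)).
Before mem[1] := 3*lim + 6: (3*v <= acc + 3*c + 5 && v == 2 && mem[4] != 3 && acc > 2*c + 3*v - 8) <==> ((lim < 2*c - 6 ==> 3*vec[c + 3] + 2*acc <= 7) && (3*acc + 2*lim == 3*c ==> 2*store(mem, 1, 3*lim + 6)[c] + 3*v < -4))
Before lim := 2*vec[acc] + 2: (3*v <= acc + 3*c + 5 && v == 2 && mem[4] != 3 && acc > 2*c + 3*v - 8) <==> ((2*vec[acc] < 2*c - 8 ==> 3*vec[c + 3] + 2*acc <= 7) && (4*vec[acc] + 3*acc == 3*c - 4 ==> 2*store(mem, 1, 6*vec[acc] + 12)[c] + 3*v < -4))
Before lim := acc + 3: (3*v <= acc + 3*c + 5 && v == 2 && mem[4] != 3 && acc > 2*c + 3*v - 8) <==> ((2*vec[acc] < 2*c - 8 ==> 3*vec[c + 3] + 2*acc <= 7) && (4*vec[acc] + 3*acc == 3*c - 4 ==> 2*store(mem, 1, 6*vec[acc] + 12)[c] + 3*v < -4))
The weakest precondition is (3*v <= acc + 3*c + 5 && v == 2 && mem[4] != 3 && acc > 2*c + 3*v - 8) <==> ((2*vec[acc] < 2*c - 8 ==> 3*vec[c + 3] + 2*acc <= 7) && (4*vec[acc] + 3*acc == 3*c - 4 ==> 2*store(mem, 1, 6*vec[acc] + 12)[c] + 3*v < -4)).
Check whether ((3*v <= acc + 20 && v == 2 && mem[4] != 3 && acc > 3*v + 2) <==> ((2*vec[acc] < 2 ==> 3*vec[8] + 2*acc <= 7) && (4*vec[acc] + 3*acc == 11 ==> 2*mem[5] + 3*v < -4))) && c == 5 implies it.
Every state satisfying the precondition satisfies the weakest precondition: the implication holds.
Answer: valid


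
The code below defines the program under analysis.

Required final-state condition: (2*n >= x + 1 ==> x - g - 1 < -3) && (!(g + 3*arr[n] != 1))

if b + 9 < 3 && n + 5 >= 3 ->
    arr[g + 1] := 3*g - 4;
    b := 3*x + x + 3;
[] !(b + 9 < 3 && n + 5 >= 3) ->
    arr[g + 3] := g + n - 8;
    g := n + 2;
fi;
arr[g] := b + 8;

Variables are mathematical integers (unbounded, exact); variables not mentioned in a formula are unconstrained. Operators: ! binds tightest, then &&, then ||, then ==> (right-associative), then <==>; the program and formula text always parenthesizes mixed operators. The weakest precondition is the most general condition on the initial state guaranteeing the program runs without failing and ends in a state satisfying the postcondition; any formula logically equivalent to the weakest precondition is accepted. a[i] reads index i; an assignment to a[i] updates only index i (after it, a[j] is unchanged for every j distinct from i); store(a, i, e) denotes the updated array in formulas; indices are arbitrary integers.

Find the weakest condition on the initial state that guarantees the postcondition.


Working backward. After the program, the postcondition (2*n >= x + 1 ==> x - g - 1 < -3) && (!(g + 3*arr[n] != 1)) must hold; in canonical form it is (2*n >= x + 1 ==> x < g - 2) && (!(3*arr[n] + g != 1)).
Before arr[g] := b + 8: (2*n >= x + 1 ==> x < g - 2) && (!(3*store(arr, g, b + 8)[n] + g != 1))
Then branch requires (2*n >= x + 1 ==> x < g - 2) && (!(3*store(store(arr, g + 1, 3*g - 4), g, 4*x + 11)[n] + g != 1)); else branch requires (2*n >= x + 1 ==> x < n) && (!(3*store(store(arr, g + 3, g + n - 8), n + 2, b + 8)[n] + n != -1)).
Before the if: ((b < -6 && n >= -2) ==> ((2*n >= x + 1 ==> x < g - 2) && (!(3*store(store(arr, g + 1, 3*g - 4), g, 4*x + 11)[n] + g != 1)))) && ((!(b < -6 && n >= -2)) ==> ((2*n >= x + 1 ==> x < n) && (!(3*store(store(arr, g + 3, g + n - 8), n + 2, b + 8)[n] + n != -1))))
Answer: WP = ((b < -6 && n >= -2) ==> ((2*n >= x + 1 ==> x < g - 2) && (!(3*store(store(arr, g + 1, 3*g - 4), g, 4*x + 11)[n] + g != 1)))) && ((!(b < -6 && n >= -2)) ==> ((2*n >= x + 1 ==> x < n) && (!(3*store(store(arr, g + 3, g + n - 8), n + 2, b + 8)[n] + n != -1))))
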